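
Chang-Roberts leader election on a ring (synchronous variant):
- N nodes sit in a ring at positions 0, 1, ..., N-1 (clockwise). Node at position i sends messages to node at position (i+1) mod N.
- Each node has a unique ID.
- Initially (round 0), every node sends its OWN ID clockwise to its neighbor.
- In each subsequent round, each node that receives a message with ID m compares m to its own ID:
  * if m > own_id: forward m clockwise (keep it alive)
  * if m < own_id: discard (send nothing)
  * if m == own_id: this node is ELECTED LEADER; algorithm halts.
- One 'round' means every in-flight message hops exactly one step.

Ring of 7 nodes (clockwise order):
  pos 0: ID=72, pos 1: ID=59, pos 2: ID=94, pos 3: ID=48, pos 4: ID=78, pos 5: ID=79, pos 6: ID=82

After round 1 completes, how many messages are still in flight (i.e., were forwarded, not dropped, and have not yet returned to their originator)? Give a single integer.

Round 1: pos1(id59) recv 72: fwd; pos2(id94) recv 59: drop; pos3(id48) recv 94: fwd; pos4(id78) recv 48: drop; pos5(id79) recv 78: drop; pos6(id82) recv 79: drop; pos0(id72) recv 82: fwd
After round 1: 3 messages still in flight

Answer: 3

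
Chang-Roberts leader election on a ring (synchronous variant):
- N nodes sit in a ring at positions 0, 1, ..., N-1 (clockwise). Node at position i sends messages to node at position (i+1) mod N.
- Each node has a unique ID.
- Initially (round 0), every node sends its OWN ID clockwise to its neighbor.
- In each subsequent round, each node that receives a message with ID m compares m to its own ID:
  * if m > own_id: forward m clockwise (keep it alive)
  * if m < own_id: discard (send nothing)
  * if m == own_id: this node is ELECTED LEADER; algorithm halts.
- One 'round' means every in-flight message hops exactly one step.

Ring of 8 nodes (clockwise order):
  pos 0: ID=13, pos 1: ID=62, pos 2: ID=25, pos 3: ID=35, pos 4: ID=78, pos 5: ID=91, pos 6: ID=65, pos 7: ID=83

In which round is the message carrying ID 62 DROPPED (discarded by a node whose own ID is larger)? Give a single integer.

Answer: 3

Derivation:
Round 1: pos1(id62) recv 13: drop; pos2(id25) recv 62: fwd; pos3(id35) recv 25: drop; pos4(id78) recv 35: drop; pos5(id91) recv 78: drop; pos6(id65) recv 91: fwd; pos7(id83) recv 65: drop; pos0(id13) recv 83: fwd
Round 2: pos3(id35) recv 62: fwd; pos7(id83) recv 91: fwd; pos1(id62) recv 83: fwd
Round 3: pos4(id78) recv 62: drop; pos0(id13) recv 91: fwd; pos2(id25) recv 83: fwd
Round 4: pos1(id62) recv 91: fwd; pos3(id35) recv 83: fwd
Round 5: pos2(id25) recv 91: fwd; pos4(id78) recv 83: fwd
Round 6: pos3(id35) recv 91: fwd; pos5(id91) recv 83: drop
Round 7: pos4(id78) recv 91: fwd
Round 8: pos5(id91) recv 91: ELECTED
Message ID 62 originates at pos 1; dropped at pos 4 in round 3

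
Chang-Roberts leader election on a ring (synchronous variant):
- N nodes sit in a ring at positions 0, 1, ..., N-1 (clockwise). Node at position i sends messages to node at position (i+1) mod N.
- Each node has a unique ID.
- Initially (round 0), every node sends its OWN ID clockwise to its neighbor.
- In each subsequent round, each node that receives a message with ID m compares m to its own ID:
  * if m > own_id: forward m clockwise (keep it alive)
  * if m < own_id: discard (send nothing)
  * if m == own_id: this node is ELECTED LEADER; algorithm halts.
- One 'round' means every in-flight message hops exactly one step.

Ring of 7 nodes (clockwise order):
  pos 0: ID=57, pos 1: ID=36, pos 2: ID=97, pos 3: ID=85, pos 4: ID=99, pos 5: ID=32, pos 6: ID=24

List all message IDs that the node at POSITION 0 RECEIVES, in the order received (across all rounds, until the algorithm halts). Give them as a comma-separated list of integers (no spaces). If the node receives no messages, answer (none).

Round 1: pos1(id36) recv 57: fwd; pos2(id97) recv 36: drop; pos3(id85) recv 97: fwd; pos4(id99) recv 85: drop; pos5(id32) recv 99: fwd; pos6(id24) recv 32: fwd; pos0(id57) recv 24: drop
Round 2: pos2(id97) recv 57: drop; pos4(id99) recv 97: drop; pos6(id24) recv 99: fwd; pos0(id57) recv 32: drop
Round 3: pos0(id57) recv 99: fwd
Round 4: pos1(id36) recv 99: fwd
Round 5: pos2(id97) recv 99: fwd
Round 6: pos3(id85) recv 99: fwd
Round 7: pos4(id99) recv 99: ELECTED

Answer: 24,32,99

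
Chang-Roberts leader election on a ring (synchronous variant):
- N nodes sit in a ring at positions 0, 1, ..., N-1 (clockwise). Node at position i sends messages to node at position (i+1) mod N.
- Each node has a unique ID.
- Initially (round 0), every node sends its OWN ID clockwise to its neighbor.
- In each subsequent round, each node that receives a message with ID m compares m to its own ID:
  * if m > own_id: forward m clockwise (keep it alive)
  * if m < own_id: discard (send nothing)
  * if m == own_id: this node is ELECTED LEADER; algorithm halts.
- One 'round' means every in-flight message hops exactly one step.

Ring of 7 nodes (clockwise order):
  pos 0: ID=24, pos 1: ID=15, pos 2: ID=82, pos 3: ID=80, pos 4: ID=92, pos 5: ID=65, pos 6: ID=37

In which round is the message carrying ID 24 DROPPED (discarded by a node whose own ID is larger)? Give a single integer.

Round 1: pos1(id15) recv 24: fwd; pos2(id82) recv 15: drop; pos3(id80) recv 82: fwd; pos4(id92) recv 80: drop; pos5(id65) recv 92: fwd; pos6(id37) recv 65: fwd; pos0(id24) recv 37: fwd
Round 2: pos2(id82) recv 24: drop; pos4(id92) recv 82: drop; pos6(id37) recv 92: fwd; pos0(id24) recv 65: fwd; pos1(id15) recv 37: fwd
Round 3: pos0(id24) recv 92: fwd; pos1(id15) recv 65: fwd; pos2(id82) recv 37: drop
Round 4: pos1(id15) recv 92: fwd; pos2(id82) recv 65: drop
Round 5: pos2(id82) recv 92: fwd
Round 6: pos3(id80) recv 92: fwd
Round 7: pos4(id92) recv 92: ELECTED
Message ID 24 originates at pos 0; dropped at pos 2 in round 2

Answer: 2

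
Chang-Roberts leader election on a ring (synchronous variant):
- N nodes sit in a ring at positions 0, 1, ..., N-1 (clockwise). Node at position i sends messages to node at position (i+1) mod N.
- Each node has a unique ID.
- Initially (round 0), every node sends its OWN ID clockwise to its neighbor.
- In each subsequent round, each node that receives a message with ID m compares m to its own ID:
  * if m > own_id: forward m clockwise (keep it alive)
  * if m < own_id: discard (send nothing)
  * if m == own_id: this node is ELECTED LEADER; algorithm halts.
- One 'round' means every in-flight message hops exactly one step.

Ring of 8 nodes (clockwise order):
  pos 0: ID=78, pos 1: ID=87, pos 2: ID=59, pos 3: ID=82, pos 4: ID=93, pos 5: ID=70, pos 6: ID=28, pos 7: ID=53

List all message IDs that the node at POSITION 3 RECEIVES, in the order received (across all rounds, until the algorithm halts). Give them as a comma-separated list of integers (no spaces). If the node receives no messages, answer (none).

Answer: 59,87,93

Derivation:
Round 1: pos1(id87) recv 78: drop; pos2(id59) recv 87: fwd; pos3(id82) recv 59: drop; pos4(id93) recv 82: drop; pos5(id70) recv 93: fwd; pos6(id28) recv 70: fwd; pos7(id53) recv 28: drop; pos0(id78) recv 53: drop
Round 2: pos3(id82) recv 87: fwd; pos6(id28) recv 93: fwd; pos7(id53) recv 70: fwd
Round 3: pos4(id93) recv 87: drop; pos7(id53) recv 93: fwd; pos0(id78) recv 70: drop
Round 4: pos0(id78) recv 93: fwd
Round 5: pos1(id87) recv 93: fwd
Round 6: pos2(id59) recv 93: fwd
Round 7: pos3(id82) recv 93: fwd
Round 8: pos4(id93) recv 93: ELECTED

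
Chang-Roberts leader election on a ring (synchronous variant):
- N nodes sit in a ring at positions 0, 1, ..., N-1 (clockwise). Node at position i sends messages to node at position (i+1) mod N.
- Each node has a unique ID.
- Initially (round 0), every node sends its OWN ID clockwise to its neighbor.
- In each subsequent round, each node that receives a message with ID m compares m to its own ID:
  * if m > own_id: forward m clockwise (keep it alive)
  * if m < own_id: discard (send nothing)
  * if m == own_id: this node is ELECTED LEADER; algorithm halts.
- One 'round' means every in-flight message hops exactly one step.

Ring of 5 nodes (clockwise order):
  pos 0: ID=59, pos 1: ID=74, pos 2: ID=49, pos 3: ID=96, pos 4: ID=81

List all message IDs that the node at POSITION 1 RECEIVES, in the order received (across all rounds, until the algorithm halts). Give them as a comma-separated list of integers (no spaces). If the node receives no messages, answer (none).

Round 1: pos1(id74) recv 59: drop; pos2(id49) recv 74: fwd; pos3(id96) recv 49: drop; pos4(id81) recv 96: fwd; pos0(id59) recv 81: fwd
Round 2: pos3(id96) recv 74: drop; pos0(id59) recv 96: fwd; pos1(id74) recv 81: fwd
Round 3: pos1(id74) recv 96: fwd; pos2(id49) recv 81: fwd
Round 4: pos2(id49) recv 96: fwd; pos3(id96) recv 81: drop
Round 5: pos3(id96) recv 96: ELECTED

Answer: 59,81,96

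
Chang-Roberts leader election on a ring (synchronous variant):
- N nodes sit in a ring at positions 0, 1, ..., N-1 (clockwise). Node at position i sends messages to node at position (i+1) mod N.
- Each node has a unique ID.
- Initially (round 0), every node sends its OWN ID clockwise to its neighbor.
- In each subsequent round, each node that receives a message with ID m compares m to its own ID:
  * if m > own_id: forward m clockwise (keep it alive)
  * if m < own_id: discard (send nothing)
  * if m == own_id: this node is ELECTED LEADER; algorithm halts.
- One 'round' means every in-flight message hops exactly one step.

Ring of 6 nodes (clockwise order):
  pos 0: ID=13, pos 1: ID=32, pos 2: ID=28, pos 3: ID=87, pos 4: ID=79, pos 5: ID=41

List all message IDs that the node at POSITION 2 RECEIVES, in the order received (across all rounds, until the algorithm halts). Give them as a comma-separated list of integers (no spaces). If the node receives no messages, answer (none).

Answer: 32,41,79,87

Derivation:
Round 1: pos1(id32) recv 13: drop; pos2(id28) recv 32: fwd; pos3(id87) recv 28: drop; pos4(id79) recv 87: fwd; pos5(id41) recv 79: fwd; pos0(id13) recv 41: fwd
Round 2: pos3(id87) recv 32: drop; pos5(id41) recv 87: fwd; pos0(id13) recv 79: fwd; pos1(id32) recv 41: fwd
Round 3: pos0(id13) recv 87: fwd; pos1(id32) recv 79: fwd; pos2(id28) recv 41: fwd
Round 4: pos1(id32) recv 87: fwd; pos2(id28) recv 79: fwd; pos3(id87) recv 41: drop
Round 5: pos2(id28) recv 87: fwd; pos3(id87) recv 79: drop
Round 6: pos3(id87) recv 87: ELECTED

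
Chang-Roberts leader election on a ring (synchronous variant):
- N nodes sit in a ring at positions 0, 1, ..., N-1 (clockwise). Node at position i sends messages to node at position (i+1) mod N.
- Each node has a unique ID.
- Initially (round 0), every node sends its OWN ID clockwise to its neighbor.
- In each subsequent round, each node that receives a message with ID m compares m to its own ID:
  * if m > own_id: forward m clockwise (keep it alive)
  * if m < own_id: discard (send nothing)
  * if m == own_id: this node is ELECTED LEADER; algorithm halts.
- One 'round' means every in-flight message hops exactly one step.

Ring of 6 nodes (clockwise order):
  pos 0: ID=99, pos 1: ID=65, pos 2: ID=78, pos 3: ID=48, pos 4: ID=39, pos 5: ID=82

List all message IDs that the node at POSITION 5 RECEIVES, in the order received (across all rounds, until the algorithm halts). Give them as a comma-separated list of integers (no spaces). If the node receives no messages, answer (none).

Round 1: pos1(id65) recv 99: fwd; pos2(id78) recv 65: drop; pos3(id48) recv 78: fwd; pos4(id39) recv 48: fwd; pos5(id82) recv 39: drop; pos0(id99) recv 82: drop
Round 2: pos2(id78) recv 99: fwd; pos4(id39) recv 78: fwd; pos5(id82) recv 48: drop
Round 3: pos3(id48) recv 99: fwd; pos5(id82) recv 78: drop
Round 4: pos4(id39) recv 99: fwd
Round 5: pos5(id82) recv 99: fwd
Round 6: pos0(id99) recv 99: ELECTED

Answer: 39,48,78,99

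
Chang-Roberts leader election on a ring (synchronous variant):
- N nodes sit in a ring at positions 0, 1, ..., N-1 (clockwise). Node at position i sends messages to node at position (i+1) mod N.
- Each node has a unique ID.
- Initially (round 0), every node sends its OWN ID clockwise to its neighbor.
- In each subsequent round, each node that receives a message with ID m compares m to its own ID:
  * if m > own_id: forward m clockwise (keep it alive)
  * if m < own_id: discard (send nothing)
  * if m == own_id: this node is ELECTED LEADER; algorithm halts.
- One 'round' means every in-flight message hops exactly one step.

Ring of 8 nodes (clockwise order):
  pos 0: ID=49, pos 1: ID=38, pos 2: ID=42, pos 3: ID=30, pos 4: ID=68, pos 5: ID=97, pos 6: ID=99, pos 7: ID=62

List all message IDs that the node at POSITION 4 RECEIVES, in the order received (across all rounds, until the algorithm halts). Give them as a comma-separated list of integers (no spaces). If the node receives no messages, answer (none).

Round 1: pos1(id38) recv 49: fwd; pos2(id42) recv 38: drop; pos3(id30) recv 42: fwd; pos4(id68) recv 30: drop; pos5(id97) recv 68: drop; pos6(id99) recv 97: drop; pos7(id62) recv 99: fwd; pos0(id49) recv 62: fwd
Round 2: pos2(id42) recv 49: fwd; pos4(id68) recv 42: drop; pos0(id49) recv 99: fwd; pos1(id38) recv 62: fwd
Round 3: pos3(id30) recv 49: fwd; pos1(id38) recv 99: fwd; pos2(id42) recv 62: fwd
Round 4: pos4(id68) recv 49: drop; pos2(id42) recv 99: fwd; pos3(id30) recv 62: fwd
Round 5: pos3(id30) recv 99: fwd; pos4(id68) recv 62: drop
Round 6: pos4(id68) recv 99: fwd
Round 7: pos5(id97) recv 99: fwd
Round 8: pos6(id99) recv 99: ELECTED

Answer: 30,42,49,62,99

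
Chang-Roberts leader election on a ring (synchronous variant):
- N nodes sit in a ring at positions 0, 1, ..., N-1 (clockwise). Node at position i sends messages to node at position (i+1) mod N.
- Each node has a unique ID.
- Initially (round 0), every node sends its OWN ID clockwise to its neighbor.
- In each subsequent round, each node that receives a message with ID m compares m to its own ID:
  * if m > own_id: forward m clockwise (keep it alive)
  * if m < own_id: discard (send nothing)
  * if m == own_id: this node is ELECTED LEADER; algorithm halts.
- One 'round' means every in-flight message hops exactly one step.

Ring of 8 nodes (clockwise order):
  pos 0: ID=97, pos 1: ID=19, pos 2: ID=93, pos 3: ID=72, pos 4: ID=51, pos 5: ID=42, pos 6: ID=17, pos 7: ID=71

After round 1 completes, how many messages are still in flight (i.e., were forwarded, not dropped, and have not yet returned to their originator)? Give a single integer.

Answer: 5

Derivation:
Round 1: pos1(id19) recv 97: fwd; pos2(id93) recv 19: drop; pos3(id72) recv 93: fwd; pos4(id51) recv 72: fwd; pos5(id42) recv 51: fwd; pos6(id17) recv 42: fwd; pos7(id71) recv 17: drop; pos0(id97) recv 71: drop
After round 1: 5 messages still in flight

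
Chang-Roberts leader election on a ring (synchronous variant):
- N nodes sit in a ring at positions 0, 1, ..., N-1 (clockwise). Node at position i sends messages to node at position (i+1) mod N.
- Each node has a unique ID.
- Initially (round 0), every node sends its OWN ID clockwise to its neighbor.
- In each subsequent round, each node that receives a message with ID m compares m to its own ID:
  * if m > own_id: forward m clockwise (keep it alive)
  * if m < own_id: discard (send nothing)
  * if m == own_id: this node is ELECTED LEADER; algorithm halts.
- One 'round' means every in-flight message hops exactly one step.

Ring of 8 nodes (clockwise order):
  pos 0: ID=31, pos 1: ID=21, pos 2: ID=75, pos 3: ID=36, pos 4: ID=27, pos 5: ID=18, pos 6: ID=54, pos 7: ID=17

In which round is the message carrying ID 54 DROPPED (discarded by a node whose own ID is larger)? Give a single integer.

Answer: 4

Derivation:
Round 1: pos1(id21) recv 31: fwd; pos2(id75) recv 21: drop; pos3(id36) recv 75: fwd; pos4(id27) recv 36: fwd; pos5(id18) recv 27: fwd; pos6(id54) recv 18: drop; pos7(id17) recv 54: fwd; pos0(id31) recv 17: drop
Round 2: pos2(id75) recv 31: drop; pos4(id27) recv 75: fwd; pos5(id18) recv 36: fwd; pos6(id54) recv 27: drop; pos0(id31) recv 54: fwd
Round 3: pos5(id18) recv 75: fwd; pos6(id54) recv 36: drop; pos1(id21) recv 54: fwd
Round 4: pos6(id54) recv 75: fwd; pos2(id75) recv 54: drop
Round 5: pos7(id17) recv 75: fwd
Round 6: pos0(id31) recv 75: fwd
Round 7: pos1(id21) recv 75: fwd
Round 8: pos2(id75) recv 75: ELECTED
Message ID 54 originates at pos 6; dropped at pos 2 in round 4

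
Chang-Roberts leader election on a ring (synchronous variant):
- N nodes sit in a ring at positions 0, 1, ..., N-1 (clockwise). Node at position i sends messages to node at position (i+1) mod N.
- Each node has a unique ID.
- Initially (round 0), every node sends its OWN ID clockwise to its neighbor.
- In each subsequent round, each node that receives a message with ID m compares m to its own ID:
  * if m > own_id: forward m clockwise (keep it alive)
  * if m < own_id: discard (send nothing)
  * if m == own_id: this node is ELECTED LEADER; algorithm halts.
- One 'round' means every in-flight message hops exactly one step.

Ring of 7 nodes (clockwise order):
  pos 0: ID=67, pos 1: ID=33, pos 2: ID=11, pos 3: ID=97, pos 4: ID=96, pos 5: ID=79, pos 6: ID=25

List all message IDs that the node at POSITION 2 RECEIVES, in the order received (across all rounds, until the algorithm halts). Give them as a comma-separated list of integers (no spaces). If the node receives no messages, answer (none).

Answer: 33,67,79,96,97

Derivation:
Round 1: pos1(id33) recv 67: fwd; pos2(id11) recv 33: fwd; pos3(id97) recv 11: drop; pos4(id96) recv 97: fwd; pos5(id79) recv 96: fwd; pos6(id25) recv 79: fwd; pos0(id67) recv 25: drop
Round 2: pos2(id11) recv 67: fwd; pos3(id97) recv 33: drop; pos5(id79) recv 97: fwd; pos6(id25) recv 96: fwd; pos0(id67) recv 79: fwd
Round 3: pos3(id97) recv 67: drop; pos6(id25) recv 97: fwd; pos0(id67) recv 96: fwd; pos1(id33) recv 79: fwd
Round 4: pos0(id67) recv 97: fwd; pos1(id33) recv 96: fwd; pos2(id11) recv 79: fwd
Round 5: pos1(id33) recv 97: fwd; pos2(id11) recv 96: fwd; pos3(id97) recv 79: drop
Round 6: pos2(id11) recv 97: fwd; pos3(id97) recv 96: drop
Round 7: pos3(id97) recv 97: ELECTED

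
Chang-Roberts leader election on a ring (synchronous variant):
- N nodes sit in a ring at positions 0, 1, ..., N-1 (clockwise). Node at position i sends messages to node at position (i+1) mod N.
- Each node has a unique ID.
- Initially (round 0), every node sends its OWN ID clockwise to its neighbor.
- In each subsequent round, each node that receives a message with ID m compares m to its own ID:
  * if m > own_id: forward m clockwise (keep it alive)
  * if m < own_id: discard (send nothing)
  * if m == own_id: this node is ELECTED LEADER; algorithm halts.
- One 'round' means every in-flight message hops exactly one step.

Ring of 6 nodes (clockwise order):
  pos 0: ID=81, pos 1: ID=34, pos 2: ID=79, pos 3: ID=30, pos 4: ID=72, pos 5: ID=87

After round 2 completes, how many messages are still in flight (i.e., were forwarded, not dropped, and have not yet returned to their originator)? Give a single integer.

Answer: 3

Derivation:
Round 1: pos1(id34) recv 81: fwd; pos2(id79) recv 34: drop; pos3(id30) recv 79: fwd; pos4(id72) recv 30: drop; pos5(id87) recv 72: drop; pos0(id81) recv 87: fwd
Round 2: pos2(id79) recv 81: fwd; pos4(id72) recv 79: fwd; pos1(id34) recv 87: fwd
After round 2: 3 messages still in flight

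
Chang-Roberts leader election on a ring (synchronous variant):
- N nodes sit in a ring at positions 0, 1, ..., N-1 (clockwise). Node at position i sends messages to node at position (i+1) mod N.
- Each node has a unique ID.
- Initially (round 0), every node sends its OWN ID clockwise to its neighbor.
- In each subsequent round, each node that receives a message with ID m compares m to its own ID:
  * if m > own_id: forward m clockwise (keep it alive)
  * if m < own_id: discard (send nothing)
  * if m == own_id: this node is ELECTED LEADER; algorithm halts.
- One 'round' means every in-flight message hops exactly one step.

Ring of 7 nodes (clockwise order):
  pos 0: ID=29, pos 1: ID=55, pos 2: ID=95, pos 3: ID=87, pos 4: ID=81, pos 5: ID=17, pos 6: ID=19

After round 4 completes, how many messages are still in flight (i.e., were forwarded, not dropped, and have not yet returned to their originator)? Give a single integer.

Round 1: pos1(id55) recv 29: drop; pos2(id95) recv 55: drop; pos3(id87) recv 95: fwd; pos4(id81) recv 87: fwd; pos5(id17) recv 81: fwd; pos6(id19) recv 17: drop; pos0(id29) recv 19: drop
Round 2: pos4(id81) recv 95: fwd; pos5(id17) recv 87: fwd; pos6(id19) recv 81: fwd
Round 3: pos5(id17) recv 95: fwd; pos6(id19) recv 87: fwd; pos0(id29) recv 81: fwd
Round 4: pos6(id19) recv 95: fwd; pos0(id29) recv 87: fwd; pos1(id55) recv 81: fwd
After round 4: 3 messages still in flight

Answer: 3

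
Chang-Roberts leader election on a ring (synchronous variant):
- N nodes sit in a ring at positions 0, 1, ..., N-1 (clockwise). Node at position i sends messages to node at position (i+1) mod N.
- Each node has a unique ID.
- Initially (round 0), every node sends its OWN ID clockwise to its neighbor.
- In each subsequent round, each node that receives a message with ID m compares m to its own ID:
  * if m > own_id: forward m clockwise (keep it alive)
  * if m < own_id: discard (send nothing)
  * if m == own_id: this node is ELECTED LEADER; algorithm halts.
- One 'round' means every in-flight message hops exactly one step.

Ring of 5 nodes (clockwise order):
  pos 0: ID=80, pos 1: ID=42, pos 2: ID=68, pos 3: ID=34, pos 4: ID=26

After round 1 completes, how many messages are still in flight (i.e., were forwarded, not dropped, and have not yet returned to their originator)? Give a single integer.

Round 1: pos1(id42) recv 80: fwd; pos2(id68) recv 42: drop; pos3(id34) recv 68: fwd; pos4(id26) recv 34: fwd; pos0(id80) recv 26: drop
After round 1: 3 messages still in flight

Answer: 3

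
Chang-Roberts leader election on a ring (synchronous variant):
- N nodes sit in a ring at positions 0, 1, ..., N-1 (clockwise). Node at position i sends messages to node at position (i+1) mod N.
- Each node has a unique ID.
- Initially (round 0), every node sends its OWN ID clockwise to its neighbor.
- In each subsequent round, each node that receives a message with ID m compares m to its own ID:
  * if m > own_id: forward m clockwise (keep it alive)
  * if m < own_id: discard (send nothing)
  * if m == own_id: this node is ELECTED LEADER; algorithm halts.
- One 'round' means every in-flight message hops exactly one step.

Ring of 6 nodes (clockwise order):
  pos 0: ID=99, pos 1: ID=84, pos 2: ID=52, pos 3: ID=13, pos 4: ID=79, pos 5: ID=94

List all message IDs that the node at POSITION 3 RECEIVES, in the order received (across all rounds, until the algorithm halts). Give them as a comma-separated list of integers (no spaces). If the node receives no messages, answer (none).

Answer: 52,84,99

Derivation:
Round 1: pos1(id84) recv 99: fwd; pos2(id52) recv 84: fwd; pos3(id13) recv 52: fwd; pos4(id79) recv 13: drop; pos5(id94) recv 79: drop; pos0(id99) recv 94: drop
Round 2: pos2(id52) recv 99: fwd; pos3(id13) recv 84: fwd; pos4(id79) recv 52: drop
Round 3: pos3(id13) recv 99: fwd; pos4(id79) recv 84: fwd
Round 4: pos4(id79) recv 99: fwd; pos5(id94) recv 84: drop
Round 5: pos5(id94) recv 99: fwd
Round 6: pos0(id99) recv 99: ELECTED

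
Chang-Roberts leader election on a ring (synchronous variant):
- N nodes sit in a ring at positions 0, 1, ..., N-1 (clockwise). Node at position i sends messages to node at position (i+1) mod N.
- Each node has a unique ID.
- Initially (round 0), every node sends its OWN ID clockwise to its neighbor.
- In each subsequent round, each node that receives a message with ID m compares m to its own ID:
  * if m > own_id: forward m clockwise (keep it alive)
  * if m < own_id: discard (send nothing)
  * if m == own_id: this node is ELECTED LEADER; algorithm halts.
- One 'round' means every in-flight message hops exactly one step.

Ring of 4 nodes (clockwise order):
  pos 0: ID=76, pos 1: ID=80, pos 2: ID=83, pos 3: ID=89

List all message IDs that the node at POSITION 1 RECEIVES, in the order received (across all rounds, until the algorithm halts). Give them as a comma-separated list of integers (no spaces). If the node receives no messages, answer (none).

Answer: 76,89

Derivation:
Round 1: pos1(id80) recv 76: drop; pos2(id83) recv 80: drop; pos3(id89) recv 83: drop; pos0(id76) recv 89: fwd
Round 2: pos1(id80) recv 89: fwd
Round 3: pos2(id83) recv 89: fwd
Round 4: pos3(id89) recv 89: ELECTED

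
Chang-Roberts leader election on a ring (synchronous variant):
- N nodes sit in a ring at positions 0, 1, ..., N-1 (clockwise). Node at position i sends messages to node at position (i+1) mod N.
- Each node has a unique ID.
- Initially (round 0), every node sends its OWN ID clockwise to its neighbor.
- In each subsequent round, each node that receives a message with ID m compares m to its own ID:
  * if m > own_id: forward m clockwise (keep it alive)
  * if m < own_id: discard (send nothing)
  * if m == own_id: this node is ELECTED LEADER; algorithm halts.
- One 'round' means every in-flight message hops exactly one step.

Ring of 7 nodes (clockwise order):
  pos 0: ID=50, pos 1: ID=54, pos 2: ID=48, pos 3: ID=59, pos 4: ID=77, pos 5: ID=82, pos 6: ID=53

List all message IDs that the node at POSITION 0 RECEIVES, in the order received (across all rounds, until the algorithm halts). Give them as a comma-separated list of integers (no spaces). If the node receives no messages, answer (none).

Answer: 53,82

Derivation:
Round 1: pos1(id54) recv 50: drop; pos2(id48) recv 54: fwd; pos3(id59) recv 48: drop; pos4(id77) recv 59: drop; pos5(id82) recv 77: drop; pos6(id53) recv 82: fwd; pos0(id50) recv 53: fwd
Round 2: pos3(id59) recv 54: drop; pos0(id50) recv 82: fwd; pos1(id54) recv 53: drop
Round 3: pos1(id54) recv 82: fwd
Round 4: pos2(id48) recv 82: fwd
Round 5: pos3(id59) recv 82: fwd
Round 6: pos4(id77) recv 82: fwd
Round 7: pos5(id82) recv 82: ELECTED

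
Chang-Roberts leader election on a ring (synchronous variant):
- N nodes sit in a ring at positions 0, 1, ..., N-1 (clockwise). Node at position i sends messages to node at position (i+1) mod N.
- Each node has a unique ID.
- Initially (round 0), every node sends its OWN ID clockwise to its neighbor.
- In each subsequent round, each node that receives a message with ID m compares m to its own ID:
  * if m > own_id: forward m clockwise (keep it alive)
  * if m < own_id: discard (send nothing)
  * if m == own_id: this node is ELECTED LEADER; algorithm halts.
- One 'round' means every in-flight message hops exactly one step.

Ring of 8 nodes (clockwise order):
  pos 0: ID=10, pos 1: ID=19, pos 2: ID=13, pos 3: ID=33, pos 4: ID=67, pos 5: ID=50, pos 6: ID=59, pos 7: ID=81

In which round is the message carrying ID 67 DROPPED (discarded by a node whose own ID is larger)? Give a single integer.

Round 1: pos1(id19) recv 10: drop; pos2(id13) recv 19: fwd; pos3(id33) recv 13: drop; pos4(id67) recv 33: drop; pos5(id50) recv 67: fwd; pos6(id59) recv 50: drop; pos7(id81) recv 59: drop; pos0(id10) recv 81: fwd
Round 2: pos3(id33) recv 19: drop; pos6(id59) recv 67: fwd; pos1(id19) recv 81: fwd
Round 3: pos7(id81) recv 67: drop; pos2(id13) recv 81: fwd
Round 4: pos3(id33) recv 81: fwd
Round 5: pos4(id67) recv 81: fwd
Round 6: pos5(id50) recv 81: fwd
Round 7: pos6(id59) recv 81: fwd
Round 8: pos7(id81) recv 81: ELECTED
Message ID 67 originates at pos 4; dropped at pos 7 in round 3

Answer: 3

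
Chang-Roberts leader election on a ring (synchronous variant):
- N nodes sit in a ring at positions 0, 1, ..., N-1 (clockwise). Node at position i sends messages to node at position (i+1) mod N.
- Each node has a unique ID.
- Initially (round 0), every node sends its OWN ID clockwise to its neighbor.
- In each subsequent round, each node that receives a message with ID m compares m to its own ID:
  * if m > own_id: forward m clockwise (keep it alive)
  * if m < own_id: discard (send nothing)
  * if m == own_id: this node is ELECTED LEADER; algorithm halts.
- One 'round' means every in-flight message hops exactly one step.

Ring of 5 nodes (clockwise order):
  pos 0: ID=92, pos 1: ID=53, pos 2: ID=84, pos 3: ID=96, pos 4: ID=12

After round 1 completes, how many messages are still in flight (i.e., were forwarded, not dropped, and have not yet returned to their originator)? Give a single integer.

Answer: 2

Derivation:
Round 1: pos1(id53) recv 92: fwd; pos2(id84) recv 53: drop; pos3(id96) recv 84: drop; pos4(id12) recv 96: fwd; pos0(id92) recv 12: drop
After round 1: 2 messages still in flight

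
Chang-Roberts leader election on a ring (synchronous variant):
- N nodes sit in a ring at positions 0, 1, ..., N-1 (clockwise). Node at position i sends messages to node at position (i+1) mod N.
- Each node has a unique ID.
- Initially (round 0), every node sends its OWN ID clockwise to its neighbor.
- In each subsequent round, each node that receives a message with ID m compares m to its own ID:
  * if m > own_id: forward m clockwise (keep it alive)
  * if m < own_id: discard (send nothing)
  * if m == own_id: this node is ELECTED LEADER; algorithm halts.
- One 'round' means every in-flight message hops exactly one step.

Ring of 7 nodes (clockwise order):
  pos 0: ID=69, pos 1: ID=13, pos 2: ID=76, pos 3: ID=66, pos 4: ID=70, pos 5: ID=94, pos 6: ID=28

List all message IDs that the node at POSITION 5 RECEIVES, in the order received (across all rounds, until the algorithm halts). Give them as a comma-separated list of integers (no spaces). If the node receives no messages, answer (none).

Answer: 70,76,94

Derivation:
Round 1: pos1(id13) recv 69: fwd; pos2(id76) recv 13: drop; pos3(id66) recv 76: fwd; pos4(id70) recv 66: drop; pos5(id94) recv 70: drop; pos6(id28) recv 94: fwd; pos0(id69) recv 28: drop
Round 2: pos2(id76) recv 69: drop; pos4(id70) recv 76: fwd; pos0(id69) recv 94: fwd
Round 3: pos5(id94) recv 76: drop; pos1(id13) recv 94: fwd
Round 4: pos2(id76) recv 94: fwd
Round 5: pos3(id66) recv 94: fwd
Round 6: pos4(id70) recv 94: fwd
Round 7: pos5(id94) recv 94: ELECTED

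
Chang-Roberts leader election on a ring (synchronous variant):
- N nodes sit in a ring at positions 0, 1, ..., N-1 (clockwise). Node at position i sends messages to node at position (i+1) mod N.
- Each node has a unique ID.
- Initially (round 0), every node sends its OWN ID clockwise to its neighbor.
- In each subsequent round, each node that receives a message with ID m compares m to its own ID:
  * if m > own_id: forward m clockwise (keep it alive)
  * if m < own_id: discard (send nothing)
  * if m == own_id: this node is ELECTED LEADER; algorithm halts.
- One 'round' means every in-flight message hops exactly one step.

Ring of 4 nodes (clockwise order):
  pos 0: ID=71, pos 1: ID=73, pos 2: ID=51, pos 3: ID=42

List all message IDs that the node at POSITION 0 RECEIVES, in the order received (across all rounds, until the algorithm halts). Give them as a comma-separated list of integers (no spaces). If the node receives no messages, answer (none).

Answer: 42,51,73

Derivation:
Round 1: pos1(id73) recv 71: drop; pos2(id51) recv 73: fwd; pos3(id42) recv 51: fwd; pos0(id71) recv 42: drop
Round 2: pos3(id42) recv 73: fwd; pos0(id71) recv 51: drop
Round 3: pos0(id71) recv 73: fwd
Round 4: pos1(id73) recv 73: ELECTED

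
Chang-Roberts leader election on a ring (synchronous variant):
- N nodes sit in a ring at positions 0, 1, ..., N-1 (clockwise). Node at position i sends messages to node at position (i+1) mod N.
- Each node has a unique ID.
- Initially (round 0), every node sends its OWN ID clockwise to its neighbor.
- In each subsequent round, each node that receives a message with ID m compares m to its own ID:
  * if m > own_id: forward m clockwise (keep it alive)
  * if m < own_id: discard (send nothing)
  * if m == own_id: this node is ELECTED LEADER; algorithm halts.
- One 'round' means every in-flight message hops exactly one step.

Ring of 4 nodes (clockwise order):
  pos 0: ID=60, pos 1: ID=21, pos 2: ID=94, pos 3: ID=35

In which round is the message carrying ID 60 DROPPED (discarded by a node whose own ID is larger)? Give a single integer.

Answer: 2

Derivation:
Round 1: pos1(id21) recv 60: fwd; pos2(id94) recv 21: drop; pos3(id35) recv 94: fwd; pos0(id60) recv 35: drop
Round 2: pos2(id94) recv 60: drop; pos0(id60) recv 94: fwd
Round 3: pos1(id21) recv 94: fwd
Round 4: pos2(id94) recv 94: ELECTED
Message ID 60 originates at pos 0; dropped at pos 2 in round 2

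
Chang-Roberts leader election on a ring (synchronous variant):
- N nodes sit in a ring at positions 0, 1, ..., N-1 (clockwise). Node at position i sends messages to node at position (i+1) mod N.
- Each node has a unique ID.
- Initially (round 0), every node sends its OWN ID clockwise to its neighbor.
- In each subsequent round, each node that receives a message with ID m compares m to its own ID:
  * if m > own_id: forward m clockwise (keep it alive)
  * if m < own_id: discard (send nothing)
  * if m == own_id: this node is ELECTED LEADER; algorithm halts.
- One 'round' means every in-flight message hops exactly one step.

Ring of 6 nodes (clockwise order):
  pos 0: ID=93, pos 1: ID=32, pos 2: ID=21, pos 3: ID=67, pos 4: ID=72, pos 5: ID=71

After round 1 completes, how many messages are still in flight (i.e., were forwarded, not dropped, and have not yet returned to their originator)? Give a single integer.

Round 1: pos1(id32) recv 93: fwd; pos2(id21) recv 32: fwd; pos3(id67) recv 21: drop; pos4(id72) recv 67: drop; pos5(id71) recv 72: fwd; pos0(id93) recv 71: drop
After round 1: 3 messages still in flight

Answer: 3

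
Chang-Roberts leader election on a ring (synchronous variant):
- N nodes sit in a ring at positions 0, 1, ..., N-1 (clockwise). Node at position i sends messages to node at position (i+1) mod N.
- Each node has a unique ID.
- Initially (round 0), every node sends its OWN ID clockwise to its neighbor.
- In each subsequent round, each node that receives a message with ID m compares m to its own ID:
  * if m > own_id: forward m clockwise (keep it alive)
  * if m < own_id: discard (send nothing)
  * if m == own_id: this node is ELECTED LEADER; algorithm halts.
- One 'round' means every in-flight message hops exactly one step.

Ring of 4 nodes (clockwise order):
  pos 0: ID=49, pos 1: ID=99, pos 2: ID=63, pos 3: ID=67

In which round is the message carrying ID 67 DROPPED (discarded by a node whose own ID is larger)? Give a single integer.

Answer: 2

Derivation:
Round 1: pos1(id99) recv 49: drop; pos2(id63) recv 99: fwd; pos3(id67) recv 63: drop; pos0(id49) recv 67: fwd
Round 2: pos3(id67) recv 99: fwd; pos1(id99) recv 67: drop
Round 3: pos0(id49) recv 99: fwd
Round 4: pos1(id99) recv 99: ELECTED
Message ID 67 originates at pos 3; dropped at pos 1 in round 2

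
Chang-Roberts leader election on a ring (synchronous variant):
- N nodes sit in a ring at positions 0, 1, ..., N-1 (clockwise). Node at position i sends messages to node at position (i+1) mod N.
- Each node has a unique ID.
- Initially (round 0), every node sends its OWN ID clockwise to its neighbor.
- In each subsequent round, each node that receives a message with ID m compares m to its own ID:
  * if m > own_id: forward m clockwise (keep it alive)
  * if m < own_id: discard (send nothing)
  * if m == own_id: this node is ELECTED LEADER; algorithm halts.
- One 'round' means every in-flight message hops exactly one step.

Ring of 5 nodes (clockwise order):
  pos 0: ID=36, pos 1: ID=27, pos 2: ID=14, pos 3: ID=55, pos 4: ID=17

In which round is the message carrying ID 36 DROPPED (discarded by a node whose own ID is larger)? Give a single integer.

Answer: 3

Derivation:
Round 1: pos1(id27) recv 36: fwd; pos2(id14) recv 27: fwd; pos3(id55) recv 14: drop; pos4(id17) recv 55: fwd; pos0(id36) recv 17: drop
Round 2: pos2(id14) recv 36: fwd; pos3(id55) recv 27: drop; pos0(id36) recv 55: fwd
Round 3: pos3(id55) recv 36: drop; pos1(id27) recv 55: fwd
Round 4: pos2(id14) recv 55: fwd
Round 5: pos3(id55) recv 55: ELECTED
Message ID 36 originates at pos 0; dropped at pos 3 in round 3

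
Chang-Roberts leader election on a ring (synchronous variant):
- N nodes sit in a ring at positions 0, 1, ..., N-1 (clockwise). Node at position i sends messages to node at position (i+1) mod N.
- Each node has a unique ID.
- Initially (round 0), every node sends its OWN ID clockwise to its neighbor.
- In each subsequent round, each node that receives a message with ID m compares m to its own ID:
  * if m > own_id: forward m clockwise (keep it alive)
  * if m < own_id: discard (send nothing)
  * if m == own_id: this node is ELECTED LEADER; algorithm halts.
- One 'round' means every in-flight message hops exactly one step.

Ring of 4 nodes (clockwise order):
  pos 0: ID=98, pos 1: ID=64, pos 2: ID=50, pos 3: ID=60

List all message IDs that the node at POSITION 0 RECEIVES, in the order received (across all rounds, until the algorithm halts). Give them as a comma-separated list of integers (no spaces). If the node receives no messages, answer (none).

Round 1: pos1(id64) recv 98: fwd; pos2(id50) recv 64: fwd; pos3(id60) recv 50: drop; pos0(id98) recv 60: drop
Round 2: pos2(id50) recv 98: fwd; pos3(id60) recv 64: fwd
Round 3: pos3(id60) recv 98: fwd; pos0(id98) recv 64: drop
Round 4: pos0(id98) recv 98: ELECTED

Answer: 60,64,98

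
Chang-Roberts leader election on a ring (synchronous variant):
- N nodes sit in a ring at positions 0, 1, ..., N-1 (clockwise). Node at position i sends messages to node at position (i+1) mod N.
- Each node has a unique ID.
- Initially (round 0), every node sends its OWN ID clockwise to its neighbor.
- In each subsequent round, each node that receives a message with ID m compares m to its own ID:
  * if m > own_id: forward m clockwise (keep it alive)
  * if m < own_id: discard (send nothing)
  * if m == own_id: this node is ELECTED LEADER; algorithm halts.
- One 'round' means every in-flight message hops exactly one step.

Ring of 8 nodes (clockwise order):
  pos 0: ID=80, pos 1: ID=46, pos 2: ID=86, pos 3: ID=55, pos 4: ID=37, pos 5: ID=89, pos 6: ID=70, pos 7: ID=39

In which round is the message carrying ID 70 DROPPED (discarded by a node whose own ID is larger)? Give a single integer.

Round 1: pos1(id46) recv 80: fwd; pos2(id86) recv 46: drop; pos3(id55) recv 86: fwd; pos4(id37) recv 55: fwd; pos5(id89) recv 37: drop; pos6(id70) recv 89: fwd; pos7(id39) recv 70: fwd; pos0(id80) recv 39: drop
Round 2: pos2(id86) recv 80: drop; pos4(id37) recv 86: fwd; pos5(id89) recv 55: drop; pos7(id39) recv 89: fwd; pos0(id80) recv 70: drop
Round 3: pos5(id89) recv 86: drop; pos0(id80) recv 89: fwd
Round 4: pos1(id46) recv 89: fwd
Round 5: pos2(id86) recv 89: fwd
Round 6: pos3(id55) recv 89: fwd
Round 7: pos4(id37) recv 89: fwd
Round 8: pos5(id89) recv 89: ELECTED
Message ID 70 originates at pos 6; dropped at pos 0 in round 2

Answer: 2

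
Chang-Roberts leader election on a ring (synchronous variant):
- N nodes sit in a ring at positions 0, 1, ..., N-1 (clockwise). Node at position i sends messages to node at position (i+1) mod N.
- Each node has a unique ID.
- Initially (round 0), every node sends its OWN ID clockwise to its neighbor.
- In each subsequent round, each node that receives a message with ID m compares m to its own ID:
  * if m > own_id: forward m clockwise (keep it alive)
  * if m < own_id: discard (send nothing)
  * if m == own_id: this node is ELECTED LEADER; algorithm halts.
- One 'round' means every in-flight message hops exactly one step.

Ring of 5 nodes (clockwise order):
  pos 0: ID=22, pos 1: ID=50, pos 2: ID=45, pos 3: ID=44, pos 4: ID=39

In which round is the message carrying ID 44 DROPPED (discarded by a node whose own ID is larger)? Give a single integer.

Answer: 3

Derivation:
Round 1: pos1(id50) recv 22: drop; pos2(id45) recv 50: fwd; pos3(id44) recv 45: fwd; pos4(id39) recv 44: fwd; pos0(id22) recv 39: fwd
Round 2: pos3(id44) recv 50: fwd; pos4(id39) recv 45: fwd; pos0(id22) recv 44: fwd; pos1(id50) recv 39: drop
Round 3: pos4(id39) recv 50: fwd; pos0(id22) recv 45: fwd; pos1(id50) recv 44: drop
Round 4: pos0(id22) recv 50: fwd; pos1(id50) recv 45: drop
Round 5: pos1(id50) recv 50: ELECTED
Message ID 44 originates at pos 3; dropped at pos 1 in round 3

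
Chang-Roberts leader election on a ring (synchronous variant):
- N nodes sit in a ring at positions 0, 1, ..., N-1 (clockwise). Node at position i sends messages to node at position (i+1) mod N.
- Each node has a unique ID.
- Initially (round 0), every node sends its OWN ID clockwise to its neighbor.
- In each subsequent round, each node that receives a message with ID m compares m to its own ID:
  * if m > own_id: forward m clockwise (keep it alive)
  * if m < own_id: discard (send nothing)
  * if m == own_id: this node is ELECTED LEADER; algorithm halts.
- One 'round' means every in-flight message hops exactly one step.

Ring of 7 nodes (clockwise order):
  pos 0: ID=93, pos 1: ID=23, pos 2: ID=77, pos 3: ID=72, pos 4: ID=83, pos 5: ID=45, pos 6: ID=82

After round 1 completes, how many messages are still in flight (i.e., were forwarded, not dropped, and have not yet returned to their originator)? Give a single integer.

Round 1: pos1(id23) recv 93: fwd; pos2(id77) recv 23: drop; pos3(id72) recv 77: fwd; pos4(id83) recv 72: drop; pos5(id45) recv 83: fwd; pos6(id82) recv 45: drop; pos0(id93) recv 82: drop
After round 1: 3 messages still in flight

Answer: 3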